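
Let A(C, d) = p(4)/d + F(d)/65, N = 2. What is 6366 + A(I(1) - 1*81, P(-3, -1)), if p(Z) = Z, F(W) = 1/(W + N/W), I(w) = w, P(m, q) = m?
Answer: 13652201/2145 ≈ 6364.7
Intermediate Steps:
F(W) = 1/(W + 2/W)
A(C, d) = 4/d + d/(65*(2 + d**2)) (A(C, d) = 4/d + (d/(2 + d**2))/65 = 4/d + (d/(2 + d**2))*(1/65) = 4/d + d/(65*(2 + d**2)))
6366 + A(I(1) - 1*81, P(-3, -1)) = 6366 + (1/65)*(520 + 261*(-3)**2)/(-3*(2 + (-3)**2)) = 6366 + (1/65)*(-1/3)*(520 + 261*9)/(2 + 9) = 6366 + (1/65)*(-1/3)*(520 + 2349)/11 = 6366 + (1/65)*(-1/3)*(1/11)*2869 = 6366 - 2869/2145 = 13652201/2145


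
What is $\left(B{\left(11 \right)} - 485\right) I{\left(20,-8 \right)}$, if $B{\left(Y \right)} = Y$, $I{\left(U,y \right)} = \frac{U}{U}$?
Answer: $-474$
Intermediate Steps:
$I{\left(U,y \right)} = 1$
$\left(B{\left(11 \right)} - 485\right) I{\left(20,-8 \right)} = \left(11 - 485\right) 1 = \left(-474\right) 1 = -474$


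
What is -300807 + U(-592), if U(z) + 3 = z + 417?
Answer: -300985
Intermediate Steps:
U(z) = 414 + z (U(z) = -3 + (z + 417) = -3 + (417 + z) = 414 + z)
-300807 + U(-592) = -300807 + (414 - 592) = -300807 - 178 = -300985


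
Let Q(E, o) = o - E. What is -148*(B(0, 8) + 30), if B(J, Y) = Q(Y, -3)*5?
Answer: 3700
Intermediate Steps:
B(J, Y) = -15 - 5*Y (B(J, Y) = (-3 - Y)*5 = -15 - 5*Y)
-148*(B(0, 8) + 30) = -148*((-15 - 5*8) + 30) = -148*((-15 - 40) + 30) = -148*(-55 + 30) = -148*(-25) = 3700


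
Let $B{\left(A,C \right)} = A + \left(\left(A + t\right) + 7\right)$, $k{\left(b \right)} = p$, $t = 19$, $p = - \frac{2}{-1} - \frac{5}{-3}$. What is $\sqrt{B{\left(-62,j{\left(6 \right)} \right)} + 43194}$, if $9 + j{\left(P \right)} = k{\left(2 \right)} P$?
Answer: $2 \sqrt{10774} \approx 207.6$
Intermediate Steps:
$p = \frac{11}{3}$ ($p = \left(-2\right) \left(-1\right) - - \frac{5}{3} = 2 + \frac{5}{3} = \frac{11}{3} \approx 3.6667$)
$k{\left(b \right)} = \frac{11}{3}$
$j{\left(P \right)} = -9 + \frac{11 P}{3}$
$B{\left(A,C \right)} = 26 + 2 A$ ($B{\left(A,C \right)} = A + \left(\left(A + 19\right) + 7\right) = A + \left(\left(19 + A\right) + 7\right) = A + \left(26 + A\right) = 26 + 2 A$)
$\sqrt{B{\left(-62,j{\left(6 \right)} \right)} + 43194} = \sqrt{\left(26 + 2 \left(-62\right)\right) + 43194} = \sqrt{\left(26 - 124\right) + 43194} = \sqrt{-98 + 43194} = \sqrt{43096} = 2 \sqrt{10774}$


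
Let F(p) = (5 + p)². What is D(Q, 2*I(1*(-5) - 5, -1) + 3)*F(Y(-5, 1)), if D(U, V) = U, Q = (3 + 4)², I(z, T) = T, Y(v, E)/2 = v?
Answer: 1225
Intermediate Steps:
Y(v, E) = 2*v
Q = 49 (Q = 7² = 49)
D(Q, 2*I(1*(-5) - 5, -1) + 3)*F(Y(-5, 1)) = 49*(5 + 2*(-5))² = 49*(5 - 10)² = 49*(-5)² = 49*25 = 1225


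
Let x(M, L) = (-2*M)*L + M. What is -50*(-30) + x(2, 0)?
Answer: 1502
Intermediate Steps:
x(M, L) = M - 2*L*M (x(M, L) = -2*L*M + M = M - 2*L*M)
-50*(-30) + x(2, 0) = -50*(-30) + 2*(1 - 2*0) = 1500 + 2*(1 + 0) = 1500 + 2*1 = 1500 + 2 = 1502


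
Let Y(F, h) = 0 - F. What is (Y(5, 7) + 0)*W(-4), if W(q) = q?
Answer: 20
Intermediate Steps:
Y(F, h) = -F
(Y(5, 7) + 0)*W(-4) = (-1*5 + 0)*(-4) = (-5 + 0)*(-4) = -5*(-4) = 20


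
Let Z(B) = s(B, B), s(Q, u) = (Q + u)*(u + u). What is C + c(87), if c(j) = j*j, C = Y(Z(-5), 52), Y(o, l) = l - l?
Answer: 7569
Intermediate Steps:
s(Q, u) = 2*u*(Q + u) (s(Q, u) = (Q + u)*(2*u) = 2*u*(Q + u))
Z(B) = 4*B² (Z(B) = 2*B*(B + B) = 2*B*(2*B) = 4*B²)
Y(o, l) = 0
C = 0
c(j) = j²
C + c(87) = 0 + 87² = 0 + 7569 = 7569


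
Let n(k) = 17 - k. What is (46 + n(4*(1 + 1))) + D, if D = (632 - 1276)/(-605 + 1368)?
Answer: 5903/109 ≈ 54.156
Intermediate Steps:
D = -92/109 (D = -644/763 = -644*1/763 = -92/109 ≈ -0.84404)
(46 + n(4*(1 + 1))) + D = (46 + (17 - 4*(1 + 1))) - 92/109 = (46 + (17 - 4*2)) - 92/109 = (46 + (17 - 1*8)) - 92/109 = (46 + (17 - 8)) - 92/109 = (46 + 9) - 92/109 = 55 - 92/109 = 5903/109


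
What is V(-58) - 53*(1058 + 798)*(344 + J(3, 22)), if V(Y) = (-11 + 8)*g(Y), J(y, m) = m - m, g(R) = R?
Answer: -33838418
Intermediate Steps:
J(y, m) = 0
V(Y) = -3*Y (V(Y) = (-11 + 8)*Y = -3*Y)
V(-58) - 53*(1058 + 798)*(344 + J(3, 22)) = -3*(-58) - 53*(1058 + 798)*(344 + 0) = 174 - 98368*344 = 174 - 53*638464 = 174 - 33838592 = -33838418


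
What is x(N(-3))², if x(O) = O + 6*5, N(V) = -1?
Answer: 841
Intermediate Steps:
x(O) = 30 + O (x(O) = O + 30 = 30 + O)
x(N(-3))² = (30 - 1)² = 29² = 841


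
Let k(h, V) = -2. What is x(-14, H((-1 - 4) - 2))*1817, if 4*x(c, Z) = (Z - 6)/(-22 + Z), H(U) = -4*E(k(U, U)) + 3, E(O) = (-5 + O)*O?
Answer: 107203/300 ≈ 357.34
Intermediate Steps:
E(O) = O*(-5 + O)
H(U) = -53 (H(U) = -(-8)*(-5 - 2) + 3 = -(-8)*(-7) + 3 = -4*14 + 3 = -56 + 3 = -53)
x(c, Z) = (-6 + Z)/(4*(-22 + Z)) (x(c, Z) = ((Z - 6)/(-22 + Z))/4 = ((-6 + Z)/(-22 + Z))/4 = (-6 + Z)/(4*(-22 + Z)))
x(-14, H((-1 - 4) - 2))*1817 = ((-6 - 53)/(4*(-22 - 53)))*1817 = ((¼)*(-59)/(-75))*1817 = ((¼)*(-1/75)*(-59))*1817 = (59/300)*1817 = 107203/300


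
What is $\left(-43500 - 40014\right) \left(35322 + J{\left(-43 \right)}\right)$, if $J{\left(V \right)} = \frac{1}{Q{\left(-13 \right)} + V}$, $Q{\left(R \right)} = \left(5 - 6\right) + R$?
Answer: $- \frac{56047720814}{19} \approx -2.9499 \cdot 10^{9}$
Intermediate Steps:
$Q{\left(R \right)} = -1 + R$ ($Q{\left(R \right)} = \left(5 - 6\right) + R = -1 + R$)
$J{\left(V \right)} = \frac{1}{-14 + V}$ ($J{\left(V \right)} = \frac{1}{\left(-1 - 13\right) + V} = \frac{1}{-14 + V}$)
$\left(-43500 - 40014\right) \left(35322 + J{\left(-43 \right)}\right) = \left(-43500 - 40014\right) \left(35322 + \frac{1}{-14 - 43}\right) = - 83514 \left(35322 + \frac{1}{-57}\right) = - 83514 \left(35322 - \frac{1}{57}\right) = \left(-83514\right) \frac{2013353}{57} = - \frac{56047720814}{19}$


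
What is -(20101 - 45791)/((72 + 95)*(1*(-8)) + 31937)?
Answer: 25690/30601 ≈ 0.83951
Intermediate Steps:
-(20101 - 45791)/((72 + 95)*(1*(-8)) + 31937) = -(-25690)/(167*(-8) + 31937) = -(-25690)/(-1336 + 31937) = -(-25690)/30601 = -1*(-25690/30601) = 25690/30601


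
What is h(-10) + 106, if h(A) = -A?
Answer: 116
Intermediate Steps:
h(-10) + 106 = -1*(-10) + 106 = 10 + 106 = 116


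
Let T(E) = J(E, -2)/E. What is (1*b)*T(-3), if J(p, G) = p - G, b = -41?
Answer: -41/3 ≈ -13.667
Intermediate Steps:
T(E) = (2 + E)/E (T(E) = (E - 1*(-2))/E = (E + 2)/E = (2 + E)/E)
(1*b)*T(-3) = (1*(-41))*((2 - 3)/(-3)) = -(-41)*(-1)/3 = -41*⅓ = -41/3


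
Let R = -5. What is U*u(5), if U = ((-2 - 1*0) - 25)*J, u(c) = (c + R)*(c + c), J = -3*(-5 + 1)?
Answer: 0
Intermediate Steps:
J = 12 (J = -3*(-4) = 12)
u(c) = 2*c*(-5 + c) (u(c) = (c - 5)*(c + c) = (-5 + c)*(2*c) = 2*c*(-5 + c))
U = -324 (U = ((-2 - 1*0) - 25)*12 = ((-2 + 0) - 25)*12 = (-2 - 25)*12 = -27*12 = -324)
U*u(5) = -648*5*(-5 + 5) = -648*5*0 = -324*0 = 0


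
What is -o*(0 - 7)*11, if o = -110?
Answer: -8470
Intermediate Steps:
-o*(0 - 7)*11 = -(-110)*(0 - 7)*11 = -(-110)*(-7*11) = -(-110)*(-77) = -1*8470 = -8470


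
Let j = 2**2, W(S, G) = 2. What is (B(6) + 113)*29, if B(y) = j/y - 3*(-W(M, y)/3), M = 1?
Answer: 10063/3 ≈ 3354.3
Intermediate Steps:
j = 4
B(y) = 2 + 4/y (B(y) = 4/y - 3/((-3/2)) = 4/y - 3/((-3*1/2)) = 4/y - 3/(-3/2) = 4/y - 3*(-2/3) = 4/y + 2 = 2 + 4/y)
(B(6) + 113)*29 = ((2 + 4/6) + 113)*29 = ((2 + 4*(1/6)) + 113)*29 = ((2 + 2/3) + 113)*29 = (8/3 + 113)*29 = (347/3)*29 = 10063/3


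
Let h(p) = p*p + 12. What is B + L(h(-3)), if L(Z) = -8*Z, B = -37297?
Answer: -37465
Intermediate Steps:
h(p) = 12 + p**2 (h(p) = p**2 + 12 = 12 + p**2)
B + L(h(-3)) = -37297 - 8*(12 + (-3)**2) = -37297 - 8*(12 + 9) = -37297 - 8*21 = -37297 - 168 = -37465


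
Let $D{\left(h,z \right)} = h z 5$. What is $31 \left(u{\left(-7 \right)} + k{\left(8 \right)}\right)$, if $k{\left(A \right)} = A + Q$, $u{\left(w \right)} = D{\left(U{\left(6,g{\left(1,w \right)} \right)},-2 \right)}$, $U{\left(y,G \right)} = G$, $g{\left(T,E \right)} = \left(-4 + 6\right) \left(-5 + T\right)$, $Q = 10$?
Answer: $3038$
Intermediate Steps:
$g{\left(T,E \right)} = -10 + 2 T$ ($g{\left(T,E \right)} = 2 \left(-5 + T\right) = -10 + 2 T$)
$D{\left(h,z \right)} = 5 h z$
$u{\left(w \right)} = 80$ ($u{\left(w \right)} = 5 \left(-10 + 2 \cdot 1\right) \left(-2\right) = 5 \left(-10 + 2\right) \left(-2\right) = 5 \left(-8\right) \left(-2\right) = 80$)
$k{\left(A \right)} = 10 + A$ ($k{\left(A \right)} = A + 10 = 10 + A$)
$31 \left(u{\left(-7 \right)} + k{\left(8 \right)}\right) = 31 \left(80 + \left(10 + 8\right)\right) = 31 \left(80 + 18\right) = 31 \cdot 98 = 3038$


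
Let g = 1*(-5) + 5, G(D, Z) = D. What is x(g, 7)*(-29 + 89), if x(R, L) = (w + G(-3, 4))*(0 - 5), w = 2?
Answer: 300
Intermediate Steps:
g = 0 (g = -5 + 5 = 0)
x(R, L) = 5 (x(R, L) = (2 - 3)*(0 - 5) = -1*(-5) = 5)
x(g, 7)*(-29 + 89) = 5*(-29 + 89) = 5*60 = 300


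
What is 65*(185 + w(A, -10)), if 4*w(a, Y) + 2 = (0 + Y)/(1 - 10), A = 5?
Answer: 108095/9 ≈ 12011.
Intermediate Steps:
w(a, Y) = -1/2 - Y/36 (w(a, Y) = -1/2 + ((0 + Y)/(1 - 10))/4 = -1/2 + (Y/(-9))/4 = -1/2 + (Y*(-1/9))/4 = -1/2 + (-Y/9)/4 = -1/2 - Y/36)
65*(185 + w(A, -10)) = 65*(185 + (-1/2 - 1/36*(-10))) = 65*(185 + (-1/2 + 5/18)) = 65*(185 - 2/9) = 65*(1663/9) = 108095/9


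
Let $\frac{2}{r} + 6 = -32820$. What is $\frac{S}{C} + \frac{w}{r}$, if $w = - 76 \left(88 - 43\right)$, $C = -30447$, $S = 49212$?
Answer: $\frac{189896106712}{3383} \approx 5.6132 \cdot 10^{7}$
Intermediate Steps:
$r = - \frac{1}{16413}$ ($r = \frac{2}{-6 - 32820} = \frac{2}{-32826} = 2 \left(- \frac{1}{32826}\right) = - \frac{1}{16413} \approx -6.0927 \cdot 10^{-5}$)
$w = -3420$ ($w = \left(-76\right) 45 = -3420$)
$\frac{S}{C} + \frac{w}{r} = \frac{49212}{-30447} - \frac{3420}{- \frac{1}{16413}} = 49212 \left(- \frac{1}{30447}\right) - -56132460 = - \frac{5468}{3383} + 56132460 = \frac{189896106712}{3383}$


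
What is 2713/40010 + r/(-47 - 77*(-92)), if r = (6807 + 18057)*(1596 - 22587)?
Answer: -20882009070859/281550370 ≈ -74168.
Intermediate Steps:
r = -521920224 (r = 24864*(-20991) = -521920224)
2713/40010 + r/(-47 - 77*(-92)) = 2713/40010 - 521920224/(-47 - 77*(-92)) = 2713*(1/40010) - 521920224/(-47 + 7084) = 2713/40010 - 521920224/7037 = -20882009070859/281550370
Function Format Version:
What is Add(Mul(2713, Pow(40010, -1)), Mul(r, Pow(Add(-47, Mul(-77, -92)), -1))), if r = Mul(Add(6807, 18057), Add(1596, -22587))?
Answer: Rational(-20882009070859, 281550370) ≈ -74168.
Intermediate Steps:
r = -521920224 (r = Mul(24864, -20991) = -521920224)
Add(Mul(2713, Pow(40010, -1)), Mul(r, Pow(Add(-47, Mul(-77, -92)), -1))) = Add(Mul(2713, Pow(40010, -1)), Mul(-521920224, Pow(Add(-47, Mul(-77, -92)), -1))) = Add(Mul(2713, Rational(1, 40010)), Mul(-521920224, Pow(Add(-47, 7084), -1))) = Add(Rational(2713, 40010), Mul(-521920224, Pow(7037, -1))) = Add(Rational(2713, 40010), Mul(-521920224, Rational(1, 7037))) = Add(Rational(2713, 40010), Rational(-521920224, 7037)) = Rational(-20882009070859, 281550370)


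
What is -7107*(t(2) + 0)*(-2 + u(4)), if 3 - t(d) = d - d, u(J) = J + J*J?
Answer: -383778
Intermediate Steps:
u(J) = J + J**2
t(d) = 3 (t(d) = 3 - (d - d) = 3 - 1*0 = 3 + 0 = 3)
-7107*(t(2) + 0)*(-2 + u(4)) = -7107*(3 + 0)*(-2 + 4*(1 + 4)) = -21321*(-2 + 4*5) = -21321*(-2 + 20) = -21321*18 = -7107*54 = -383778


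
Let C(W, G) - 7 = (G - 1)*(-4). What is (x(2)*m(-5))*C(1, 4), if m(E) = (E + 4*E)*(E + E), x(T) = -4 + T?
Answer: 2500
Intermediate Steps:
C(W, G) = 11 - 4*G (C(W, G) = 7 + (G - 1)*(-4) = 7 + (-1 + G)*(-4) = 7 + (4 - 4*G) = 11 - 4*G)
m(E) = 10*E² (m(E) = (5*E)*(2*E) = 10*E²)
(x(2)*m(-5))*C(1, 4) = ((-4 + 2)*(10*(-5)²))*(11 - 4*4) = (-20*25)*(11 - 16) = -2*250*(-5) = -500*(-5) = 2500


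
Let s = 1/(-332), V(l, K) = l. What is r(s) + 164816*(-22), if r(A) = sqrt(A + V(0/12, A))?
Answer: -3625952 + I*sqrt(83)/166 ≈ -3.626e+6 + 0.054882*I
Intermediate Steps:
s = -1/332 ≈ -0.0030120
r(A) = sqrt(A) (r(A) = sqrt(A + 0/12) = sqrt(A + 0*(1/12)) = sqrt(A + 0) = sqrt(A))
r(s) + 164816*(-22) = sqrt(-1/332) + 164816*(-22) = I*sqrt(83)/166 - 3625952 = -3625952 + I*sqrt(83)/166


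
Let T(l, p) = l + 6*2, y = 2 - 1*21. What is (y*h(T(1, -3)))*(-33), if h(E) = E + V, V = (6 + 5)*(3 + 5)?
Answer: 63327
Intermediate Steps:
y = -19 (y = 2 - 21 = -19)
T(l, p) = 12 + l (T(l, p) = l + 12 = 12 + l)
V = 88 (V = 11*8 = 88)
h(E) = 88 + E (h(E) = E + 88 = 88 + E)
(y*h(T(1, -3)))*(-33) = -19*(88 + (12 + 1))*(-33) = -19*(88 + 13)*(-33) = -19*101*(-33) = -1919*(-33) = 63327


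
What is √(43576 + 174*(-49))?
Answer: 5*√1402 ≈ 187.22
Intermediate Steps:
√(43576 + 174*(-49)) = √(43576 - 8526) = √35050 = 5*√1402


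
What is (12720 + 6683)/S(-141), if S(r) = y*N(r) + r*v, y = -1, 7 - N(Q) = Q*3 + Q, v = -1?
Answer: -19403/430 ≈ -45.123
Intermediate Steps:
N(Q) = 7 - 4*Q (N(Q) = 7 - (Q*3 + Q) = 7 - (3*Q + Q) = 7 - 4*Q)
S(r) = -7 + 3*r (S(r) = -(7 - 4*r) + r*(-1) = (-7 + 4*r) - r = -7 + 3*r)
(12720 + 6683)/S(-141) = (12720 + 6683)/(-7 + 3*(-141)) = 19403/(-7 - 423) = 19403/(-430) = 19403*(-1/430) = -19403/430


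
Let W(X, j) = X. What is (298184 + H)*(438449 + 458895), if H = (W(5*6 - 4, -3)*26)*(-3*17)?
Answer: 236636791552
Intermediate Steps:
H = -34476 (H = ((5*6 - 4)*26)*(-3*17) = ((30 - 4)*26)*(-51) = (26*26)*(-51) = 676*(-51) = -34476)
(298184 + H)*(438449 + 458895) = (298184 - 34476)*(438449 + 458895) = 263708*897344 = 236636791552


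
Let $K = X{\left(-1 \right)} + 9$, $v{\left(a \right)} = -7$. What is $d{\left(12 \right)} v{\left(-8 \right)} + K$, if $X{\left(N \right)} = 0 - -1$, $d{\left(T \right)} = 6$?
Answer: $-32$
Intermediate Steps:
$X{\left(N \right)} = 1$ ($X{\left(N \right)} = 0 + 1 = 1$)
$K = 10$ ($K = 1 + 9 = 10$)
$d{\left(12 \right)} v{\left(-8 \right)} + K = 6 \left(-7\right) + 10 = -42 + 10 = -32$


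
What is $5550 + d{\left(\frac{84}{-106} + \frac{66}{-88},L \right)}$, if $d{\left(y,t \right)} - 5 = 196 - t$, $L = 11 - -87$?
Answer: $5653$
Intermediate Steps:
$L = 98$ ($L = 11 + 87 = 98$)
$d{\left(y,t \right)} = 201 - t$ ($d{\left(y,t \right)} = 5 - \left(-196 + t\right) = 201 - t$)
$5550 + d{\left(\frac{84}{-106} + \frac{66}{-88},L \right)} = 5550 + \left(201 - 98\right) = 5550 + 103 = 5653$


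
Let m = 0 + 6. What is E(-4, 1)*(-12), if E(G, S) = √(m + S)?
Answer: -12*√7 ≈ -31.749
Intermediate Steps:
m = 6
E(G, S) = √(6 + S)
E(-4, 1)*(-12) = √(6 + 1)*(-12) = √7*(-12) = -12*√7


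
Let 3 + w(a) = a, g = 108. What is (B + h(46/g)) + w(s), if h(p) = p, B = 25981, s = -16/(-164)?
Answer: 57516451/2214 ≈ 25979.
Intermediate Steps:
s = 4/41 (s = -16*(-1/164) = 4/41 ≈ 0.097561)
w(a) = -3 + a
(B + h(46/g)) + w(s) = (25981 + 46/108) + (-3 + 4/41) = (25981 + 46*(1/108)) - 119/41 = (25981 + 23/54) - 119/41 = 1402997/54 - 119/41 = 57516451/2214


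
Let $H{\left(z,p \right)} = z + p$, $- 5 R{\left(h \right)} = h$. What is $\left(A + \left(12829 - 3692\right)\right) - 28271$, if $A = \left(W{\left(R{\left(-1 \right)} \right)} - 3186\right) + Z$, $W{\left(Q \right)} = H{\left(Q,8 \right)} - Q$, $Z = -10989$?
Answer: $-33301$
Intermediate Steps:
$R{\left(h \right)} = - \frac{h}{5}$
$H{\left(z,p \right)} = p + z$
$W{\left(Q \right)} = 8$ ($W{\left(Q \right)} = \left(8 + Q\right) - Q = 8$)
$A = -14167$ ($A = \left(8 - 3186\right) - 10989 = -3178 - 10989 = -14167$)
$\left(A + \left(12829 - 3692\right)\right) - 28271 = \left(-14167 + \left(12829 - 3692\right)\right) - 28271 = \left(-14167 + 9137\right) - 28271 = -5030 - 28271 = -33301$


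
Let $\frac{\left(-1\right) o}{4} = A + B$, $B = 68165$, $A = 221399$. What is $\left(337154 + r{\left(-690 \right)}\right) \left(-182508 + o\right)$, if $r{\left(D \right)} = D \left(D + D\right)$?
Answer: $-1728719426456$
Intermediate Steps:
$r{\left(D \right)} = 2 D^{2}$ ($r{\left(D \right)} = D 2 D = 2 D^{2}$)
$o = -1158256$ ($o = - 4 \left(221399 + 68165\right) = \left(-4\right) 289564 = -1158256$)
$\left(337154 + r{\left(-690 \right)}\right) \left(-182508 + o\right) = \left(337154 + 2 \left(-690\right)^{2}\right) \left(-182508 - 1158256\right) = \left(337154 + 2 \cdot 476100\right) \left(-1340764\right) = \left(337154 + 952200\right) \left(-1340764\right) = 1289354 \left(-1340764\right) = -1728719426456$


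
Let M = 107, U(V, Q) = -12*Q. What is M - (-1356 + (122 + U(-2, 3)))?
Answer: 1377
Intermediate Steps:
M - (-1356 + (122 + U(-2, 3))) = 107 - (-1356 + (122 - 12*3)) = 107 - (-1356 + (122 - 36)) = 107 - (-1356 + 86) = 107 - 1*(-1270) = 107 + 1270 = 1377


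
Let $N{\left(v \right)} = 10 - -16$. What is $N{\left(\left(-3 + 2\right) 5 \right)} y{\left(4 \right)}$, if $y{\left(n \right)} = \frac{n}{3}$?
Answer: $\frac{104}{3} \approx 34.667$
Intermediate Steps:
$N{\left(v \right)} = 26$ ($N{\left(v \right)} = 10 + 16 = 26$)
$y{\left(n \right)} = \frac{n}{3}$ ($y{\left(n \right)} = n \frac{1}{3} = \frac{n}{3}$)
$N{\left(\left(-3 + 2\right) 5 \right)} y{\left(4 \right)} = 26 \cdot \frac{1}{3} \cdot 4 = 26 \cdot \frac{4}{3} = \frac{104}{3}$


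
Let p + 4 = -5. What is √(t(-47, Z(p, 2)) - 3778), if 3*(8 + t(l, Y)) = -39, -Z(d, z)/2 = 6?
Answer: I*√3799 ≈ 61.636*I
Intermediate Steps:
p = -9 (p = -4 - 5 = -9)
Z(d, z) = -12 (Z(d, z) = -2*6 = -12)
t(l, Y) = -21 (t(l, Y) = -8 + (⅓)*(-39) = -8 - 13 = -21)
√(t(-47, Z(p, 2)) - 3778) = √(-21 - 3778) = √(-3799) = I*√3799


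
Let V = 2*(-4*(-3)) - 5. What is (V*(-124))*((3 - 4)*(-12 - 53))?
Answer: -153140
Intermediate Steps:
V = 19 (V = 2*12 - 5 = 24 - 5 = 19)
(V*(-124))*((3 - 4)*(-12 - 53)) = (19*(-124))*((3 - 4)*(-12 - 53)) = -(-2356)*(-65) = -2356*65 = -153140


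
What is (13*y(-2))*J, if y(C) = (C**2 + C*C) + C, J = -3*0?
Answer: 0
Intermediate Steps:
J = 0
y(C) = C + 2*C**2 (y(C) = (C**2 + C**2) + C = 2*C**2 + C = C + 2*C**2)
(13*y(-2))*J = (13*(-2*(1 + 2*(-2))))*0 = (13*(-2*(1 - 4)))*0 = (13*(-2*(-3)))*0 = (13*6)*0 = 78*0 = 0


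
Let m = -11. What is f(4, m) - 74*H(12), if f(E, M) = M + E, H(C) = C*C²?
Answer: -127879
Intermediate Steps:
H(C) = C³
f(E, M) = E + M
f(4, m) - 74*H(12) = (4 - 11) - 74*12³ = -7 - 74*1728 = -7 - 127872 = -127879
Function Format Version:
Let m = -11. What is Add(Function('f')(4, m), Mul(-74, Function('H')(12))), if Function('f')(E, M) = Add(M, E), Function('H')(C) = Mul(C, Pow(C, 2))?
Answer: -127879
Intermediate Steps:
Function('H')(C) = Pow(C, 3)
Function('f')(E, M) = Add(E, M)
Add(Function('f')(4, m), Mul(-74, Function('H')(12))) = Add(Add(4, -11), Mul(-74, Pow(12, 3))) = Add(-7, Mul(-74, 1728)) = Add(-7, -127872) = -127879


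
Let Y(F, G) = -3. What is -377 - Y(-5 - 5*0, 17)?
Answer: -374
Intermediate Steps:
-377 - Y(-5 - 5*0, 17) = -377 - 1*(-3) = -377 + 3 = -374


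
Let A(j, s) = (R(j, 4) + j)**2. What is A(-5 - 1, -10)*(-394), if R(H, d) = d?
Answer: -1576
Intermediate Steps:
A(j, s) = (4 + j)**2
A(-5 - 1, -10)*(-394) = (4 + (-5 - 1))**2*(-394) = (4 - 6)**2*(-394) = (-2)**2*(-394) = 4*(-394) = -1576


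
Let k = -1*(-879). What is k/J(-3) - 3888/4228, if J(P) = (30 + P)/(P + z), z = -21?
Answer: -2480524/3171 ≈ -782.25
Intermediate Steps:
J(P) = (30 + P)/(-21 + P) (J(P) = (30 + P)/(P - 21) = (30 + P)/(-21 + P))
k = 879
k/J(-3) - 3888/4228 = 879/(((30 - 3)/(-21 - 3))) - 3888/4228 = 879/((27/(-24))) - 3888*1/4228 = 879/((-1/24*27)) - 972/1057 = 879/(-9/8) - 972/1057 = 879*(-8/9) - 972/1057 = -2344/3 - 972/1057 = -2480524/3171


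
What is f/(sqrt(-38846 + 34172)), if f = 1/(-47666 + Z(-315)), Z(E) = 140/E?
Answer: 3*I*sqrt(4674)/668378884 ≈ 3.0686e-7*I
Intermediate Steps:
f = -9/428998 (f = 1/(-47666 + 140/(-315)) = 1/(-47666 + 140*(-1/315)) = 1/(-47666 - 4/9) = 1/(-428998/9) = -9/428998 ≈ -2.0979e-5)
f/(sqrt(-38846 + 34172)) = -9/(428998*sqrt(-38846 + 34172)) = -9*(-I*sqrt(4674)/4674)/428998 = -(-3)*I*sqrt(4674)/668378884 = 3*I*sqrt(4674)/668378884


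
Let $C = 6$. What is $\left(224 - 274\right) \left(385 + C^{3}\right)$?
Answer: $-30050$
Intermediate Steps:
$\left(224 - 274\right) \left(385 + C^{3}\right) = \left(224 - 274\right) \left(385 + 6^{3}\right) = - 50 \left(385 + 216\right) = \left(-50\right) 601 = -30050$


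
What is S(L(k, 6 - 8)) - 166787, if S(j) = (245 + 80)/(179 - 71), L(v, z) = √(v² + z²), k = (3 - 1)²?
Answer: -18012671/108 ≈ -1.6678e+5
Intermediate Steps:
k = 4 (k = 2² = 4)
S(j) = 325/108
S(L(k, 6 - 8)) - 166787 = 325/108 - 166787 = -18012671/108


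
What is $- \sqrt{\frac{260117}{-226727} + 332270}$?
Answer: $- \frac{\sqrt{17080324409863771}}{226727} \approx -576.43$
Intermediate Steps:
$- \sqrt{\frac{260117}{-226727} + 332270} = - \sqrt{260117 \left(- \frac{1}{226727}\right) + 332270} = - \sqrt{- \frac{260117}{226727} + 332270} = - \sqrt{\frac{75334320173}{226727}} = - \frac{\sqrt{17080324409863771}}{226727}$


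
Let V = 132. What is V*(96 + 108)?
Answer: 26928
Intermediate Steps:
V*(96 + 108) = 132*(96 + 108) = 132*204 = 26928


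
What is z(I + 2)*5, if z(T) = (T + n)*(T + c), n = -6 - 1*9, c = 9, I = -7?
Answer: -400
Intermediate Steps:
n = -15 (n = -6 - 9 = -15)
z(T) = (-15 + T)*(9 + T) (z(T) = (T - 15)*(T + 9) = (-15 + T)*(9 + T))
z(I + 2)*5 = (-135 + (-7 + 2)² - 6*(-7 + 2))*5 = (-135 + (-5)² - 6*(-5))*5 = (-135 + 25 + 30)*5 = -80*5 = -400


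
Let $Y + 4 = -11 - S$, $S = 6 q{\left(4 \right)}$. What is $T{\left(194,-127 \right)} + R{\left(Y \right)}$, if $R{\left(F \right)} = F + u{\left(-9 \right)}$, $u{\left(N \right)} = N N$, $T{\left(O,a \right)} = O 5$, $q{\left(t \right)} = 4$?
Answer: $1012$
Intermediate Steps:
$T{\left(O,a \right)} = 5 O$
$u{\left(N \right)} = N^{2}$
$S = 24$ ($S = 6 \cdot 4 = 24$)
$Y = -39$ ($Y = -4 - 35 = -39$)
$R{\left(F \right)} = 81 + F$ ($R{\left(F \right)} = F + \left(-9\right)^{2} = F + 81 = 81 + F$)
$T{\left(194,-127 \right)} + R{\left(Y \right)} = 5 \cdot 194 + \left(81 - 39\right) = 970 + 42 = 1012$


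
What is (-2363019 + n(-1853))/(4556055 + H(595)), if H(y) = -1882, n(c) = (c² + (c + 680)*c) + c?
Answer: 3242306/4554173 ≈ 0.71194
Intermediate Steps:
n(c) = c + c² + c*(680 + c) (n(c) = (c² + (680 + c)*c) + c = (c² + c*(680 + c)) + c = c + c² + c*(680 + c))
(-2363019 + n(-1853))/(4556055 + H(595)) = (-2363019 - 1853*(681 + 2*(-1853)))/(4556055 - 1882) = (-2363019 - 1853*(681 - 3706))/4554173 = (-2363019 - 1853*(-3025))*(1/4554173) = (-2363019 + 5605325)*(1/4554173) = 3242306*(1/4554173) = 3242306/4554173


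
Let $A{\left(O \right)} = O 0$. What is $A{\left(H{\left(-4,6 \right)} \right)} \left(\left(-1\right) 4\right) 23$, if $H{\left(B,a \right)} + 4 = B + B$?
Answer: $0$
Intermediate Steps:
$H{\left(B,a \right)} = -4 + 2 B$ ($H{\left(B,a \right)} = -4 + \left(B + B\right) = -4 + 2 B$)
$A{\left(O \right)} = 0$
$A{\left(H{\left(-4,6 \right)} \right)} \left(\left(-1\right) 4\right) 23 = 0 \left(\left(-1\right) 4\right) 23 = 0 \left(-4\right) 23 = 0 \cdot 23 = 0$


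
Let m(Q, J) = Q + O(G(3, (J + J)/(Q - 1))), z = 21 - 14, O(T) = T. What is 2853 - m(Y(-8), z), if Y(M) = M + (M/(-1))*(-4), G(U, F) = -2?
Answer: 2895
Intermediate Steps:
Y(M) = 5*M (Y(M) = M + (M*(-1))*(-4) = M - M*(-4) = M + 4*M = 5*M)
z = 7
m(Q, J) = -2 + Q (m(Q, J) = Q - 2 = -2 + Q)
2853 - m(Y(-8), z) = 2853 - (-2 + 5*(-8)) = 2853 - (-2 - 40) = 2853 - 1*(-42) = 2853 + 42 = 2895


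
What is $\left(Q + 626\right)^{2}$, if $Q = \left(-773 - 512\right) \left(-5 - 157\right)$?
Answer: $43595769616$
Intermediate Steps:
$Q = 208170$ ($Q = \left(-1285\right) \left(-162\right) = 208170$)
$\left(Q + 626\right)^{2} = \left(208170 + 626\right)^{2} = 208796^{2} = 43595769616$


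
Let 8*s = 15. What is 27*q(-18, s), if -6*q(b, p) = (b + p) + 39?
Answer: -1647/16 ≈ -102.94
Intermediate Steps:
s = 15/8 (s = (⅛)*15 = 15/8 ≈ 1.8750)
q(b, p) = -13/2 - b/6 - p/6 (q(b, p) = -((b + p) + 39)/6 = -(39 + b + p)/6 = -13/2 - b/6 - p/6)
27*q(-18, s) = 27*(-13/2 - ⅙*(-18) - ⅙*15/8) = 27*(-13/2 + 3 - 5/16) = 27*(-61/16) = -1647/16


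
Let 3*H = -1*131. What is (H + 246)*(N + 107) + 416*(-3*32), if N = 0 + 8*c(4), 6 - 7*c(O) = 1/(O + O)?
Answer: -355484/21 ≈ -16928.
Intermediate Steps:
c(O) = 6/7 - 1/(14*O) (c(O) = 6/7 - 1/(7*(O + O)) = 6/7 - 1/(2*O)/7 = 6/7 - 1/(14*O))
H = -131/3 (H = (-1*131)/3 = (1/3)*(-131) = -131/3 ≈ -43.667)
N = 47/7 (N = 0 + 8*((1/14)*(-1 + 12*4)/4) = 0 + 8*((1/14)*(1/4)*(-1 + 48)) = 0 + 8*((1/14)*(1/4)*47) = 0 + 8*(47/56) = 0 + 47/7 = 47/7 ≈ 6.7143)
(H + 246)*(N + 107) + 416*(-3*32) = (-131/3 + 246)*(47/7 + 107) + 416*(-3*32) = (607/3)*(796/7) + 416*(-96) = 483172/21 - 39936 = -355484/21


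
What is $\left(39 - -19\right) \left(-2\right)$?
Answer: $-116$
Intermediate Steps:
$\left(39 - -19\right) \left(-2\right) = \left(39 + 19\right) \left(-2\right) = 58 \left(-2\right) = -116$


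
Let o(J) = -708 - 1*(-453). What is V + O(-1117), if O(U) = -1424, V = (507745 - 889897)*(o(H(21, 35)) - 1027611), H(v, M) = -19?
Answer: 392801046208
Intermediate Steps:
o(J) = -255 (o(J) = -708 + 453 = -255)
V = 392801047632 (V = (507745 - 889897)*(-255 - 1027611) = -382152*(-1027866) = 392801047632)
V + O(-1117) = 392801047632 - 1424 = 392801046208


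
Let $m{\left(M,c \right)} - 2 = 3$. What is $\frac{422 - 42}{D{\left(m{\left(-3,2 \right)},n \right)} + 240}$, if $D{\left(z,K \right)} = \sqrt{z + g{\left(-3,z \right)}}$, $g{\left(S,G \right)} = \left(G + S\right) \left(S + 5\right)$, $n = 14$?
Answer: $\frac{380}{243} \approx 1.5638$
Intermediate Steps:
$m{\left(M,c \right)} = 5$ ($m{\left(M,c \right)} = 2 + 3 = 5$)
$g{\left(S,G \right)} = \left(5 + S\right) \left(G + S\right)$ ($g{\left(S,G \right)} = \left(G + S\right) \left(5 + S\right) = \left(5 + S\right) \left(G + S\right)$)
$D{\left(z,K \right)} = \sqrt{-6 + 3 z}$ ($D{\left(z,K \right)} = \sqrt{z + \left(\left(-3\right)^{2} + 5 z + 5 \left(-3\right) + z \left(-3\right)\right)} = \sqrt{z + \left(9 + 5 z - 15 - 3 z\right)} = \sqrt{z + \left(-6 + 2 z\right)} = \sqrt{-6 + 3 z}$)
$\frac{422 - 42}{D{\left(m{\left(-3,2 \right)},n \right)} + 240} = \frac{422 - 42}{\sqrt{-6 + 3 \cdot 5} + 240} = \frac{380}{\sqrt{-6 + 15} + 240} = \frac{380}{\sqrt{9} + 240} = \frac{380}{3 + 240} = \frac{380}{243}$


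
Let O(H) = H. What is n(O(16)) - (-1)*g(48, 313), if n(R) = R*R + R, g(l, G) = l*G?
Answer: 15296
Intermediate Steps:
g(l, G) = G*l
n(R) = R + R² (n(R) = R² + R = R + R²)
n(O(16)) - (-1)*g(48, 313) = 16*(1 + 16) - (-1)*313*48 = 16*17 - (-1)*15024 = 272 - 1*(-15024) = 272 + 15024 = 15296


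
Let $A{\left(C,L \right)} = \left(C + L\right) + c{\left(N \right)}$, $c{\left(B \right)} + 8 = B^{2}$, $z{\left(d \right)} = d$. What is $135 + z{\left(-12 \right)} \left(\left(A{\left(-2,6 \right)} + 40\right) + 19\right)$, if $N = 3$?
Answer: $-633$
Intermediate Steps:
$c{\left(B \right)} = -8 + B^{2}$
$A{\left(C,L \right)} = 1 + C + L$ ($A{\left(C,L \right)} = \left(C + L\right) - \left(8 - 3^{2}\right) = \left(C + L\right) + \left(-8 + 9\right) = \left(C + L\right) + 1 = 1 + C + L$)
$135 + z{\left(-12 \right)} \left(\left(A{\left(-2,6 \right)} + 40\right) + 19\right) = 135 - 12 \left(\left(\left(1 - 2 + 6\right) + 40\right) + 19\right) = 135 - 12 \left(\left(5 + 40\right) + 19\right) = 135 - 12 \left(45 + 19\right) = 135 - 768 = -633$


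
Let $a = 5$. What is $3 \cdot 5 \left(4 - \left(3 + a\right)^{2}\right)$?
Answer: $-900$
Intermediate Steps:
$3 \cdot 5 \left(4 - \left(3 + a\right)^{2}\right) = 3 \cdot 5 \left(4 - \left(3 + 5\right)^{2}\right) = 15 \left(4 - 8^{2}\right) = 15 \left(4 - 64\right) = 15 \left(-60\right) = -900$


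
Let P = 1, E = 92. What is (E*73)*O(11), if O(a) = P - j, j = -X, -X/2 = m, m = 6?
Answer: -73876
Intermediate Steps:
X = -12 (X = -2*6 = -12)
j = 12 (j = -1*(-12) = 12)
O(a) = -11 (O(a) = 1 - 1*12 = 1 - 12 = -11)
(E*73)*O(11) = (92*73)*(-11) = 6716*(-11) = -73876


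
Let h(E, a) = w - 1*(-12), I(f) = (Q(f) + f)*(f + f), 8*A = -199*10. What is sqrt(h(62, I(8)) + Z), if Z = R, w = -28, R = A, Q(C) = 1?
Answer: I*sqrt(1059)/2 ≈ 16.271*I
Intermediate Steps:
A = -995/4 (A = (-199*10)/8 = (1/8)*(-1990) = -995/4 ≈ -248.75)
I(f) = 2*f*(1 + f) (I(f) = (1 + f)*(f + f) = (1 + f)*(2*f) = 2*f*(1 + f))
R = -995/4 ≈ -248.75
Z = -995/4 ≈ -248.75
h(E, a) = -16 (h(E, a) = -28 - 1*(-12) = -28 + 12 = -16)
sqrt(h(62, I(8)) + Z) = sqrt(-16 - 995/4) = sqrt(-1059/4) = I*sqrt(1059)/2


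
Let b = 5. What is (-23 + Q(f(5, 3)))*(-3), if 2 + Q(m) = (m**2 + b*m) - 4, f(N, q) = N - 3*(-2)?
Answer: -441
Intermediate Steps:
f(N, q) = 6 + N (f(N, q) = N + 6 = 6 + N)
Q(m) = -6 + m**2 + 5*m (Q(m) = -2 + ((m**2 + 5*m) - 4) = -2 + (-4 + m**2 + 5*m) = -6 + m**2 + 5*m)
(-23 + Q(f(5, 3)))*(-3) = (-23 + (-6 + (6 + 5)**2 + 5*(6 + 5)))*(-3) = (-23 + (-6 + 11**2 + 5*11))*(-3) = (-23 + (-6 + 121 + 55))*(-3) = (-23 + 170)*(-3) = 147*(-3) = -441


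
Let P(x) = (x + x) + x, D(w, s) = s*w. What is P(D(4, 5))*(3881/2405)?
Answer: 46572/481 ≈ 96.823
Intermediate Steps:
P(x) = 3*x (P(x) = 2*x + x = 3*x)
P(D(4, 5))*(3881/2405) = (3*(5*4))*(3881/2405) = (3*20)*(3881*(1/2405)) = 60*(3881/2405) = 46572/481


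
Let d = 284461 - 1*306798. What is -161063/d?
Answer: 23009/3191 ≈ 7.2106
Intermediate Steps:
d = -22337 (d = 284461 - 306798 = -22337)
-161063/d = -161063/(-22337) = -161063*(-1/22337) = 23009/3191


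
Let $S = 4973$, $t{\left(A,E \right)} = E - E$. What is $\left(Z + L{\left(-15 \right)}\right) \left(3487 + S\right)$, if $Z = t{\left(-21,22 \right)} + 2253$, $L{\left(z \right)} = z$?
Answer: $18933480$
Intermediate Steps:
$t{\left(A,E \right)} = 0$
$Z = 2253$ ($Z = 0 + 2253 = 2253$)
$\left(Z + L{\left(-15 \right)}\right) \left(3487 + S\right) = \left(2253 - 15\right) \left(3487 + 4973\right) = 2238 \cdot 8460 = 18933480$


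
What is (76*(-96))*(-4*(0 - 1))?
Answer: -29184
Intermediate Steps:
(76*(-96))*(-4*(0 - 1)) = -(-29184)*(-1) = -7296*4 = -29184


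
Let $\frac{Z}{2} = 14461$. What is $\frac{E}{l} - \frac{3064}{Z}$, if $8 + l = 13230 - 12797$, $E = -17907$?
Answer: $- \frac{259604227}{6145925} \approx -42.24$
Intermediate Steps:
$Z = 28922$ ($Z = 2 \cdot 14461 = 28922$)
$l = 425$ ($l = -8 + \left(13230 - 12797\right) = -8 + 433 = 425$)
$\frac{E}{l} - \frac{3064}{Z} = - \frac{17907}{425} - \frac{3064}{28922} = \left(-17907\right) \frac{1}{425} - \frac{1532}{14461} = - \frac{17907}{425} - \frac{1532}{14461} = - \frac{259604227}{6145925}$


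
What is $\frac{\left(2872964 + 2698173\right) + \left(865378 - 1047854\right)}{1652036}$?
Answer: $\frac{5388661}{1652036} \approx 3.2618$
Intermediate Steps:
$\frac{\left(2872964 + 2698173\right) + \left(865378 - 1047854\right)}{1652036} = \left(5571137 + \left(865378 - 1047854\right)\right) \frac{1}{1652036} = \left(5571137 - 182476\right) \frac{1}{1652036} = 5388661 \cdot \frac{1}{1652036} = \frac{5388661}{1652036}$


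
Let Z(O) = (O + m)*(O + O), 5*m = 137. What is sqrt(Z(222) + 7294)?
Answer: 17*sqrt(10210)/5 ≈ 343.55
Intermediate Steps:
m = 137/5 (m = (1/5)*137 = 137/5 ≈ 27.400)
Z(O) = 2*O*(137/5 + O) (Z(O) = (O + 137/5)*(O + O) = (137/5 + O)*(2*O) = 2*O*(137/5 + O))
sqrt(Z(222) + 7294) = sqrt((2/5)*222*(137 + 5*222) + 7294) = sqrt((2/5)*222*(137 + 1110) + 7294) = sqrt((2/5)*222*1247 + 7294) = sqrt(553668/5 + 7294) = sqrt(590138/5) = 17*sqrt(10210)/5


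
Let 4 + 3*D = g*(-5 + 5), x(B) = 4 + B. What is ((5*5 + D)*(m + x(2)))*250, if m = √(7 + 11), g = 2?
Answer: 35500 + 17750*√2 ≈ 60602.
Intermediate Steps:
m = 3*√2 (m = √18 = 3*√2 ≈ 4.2426)
D = -4/3 (D = -4/3 + (2*(-5 + 5))/3 = -4/3 + (2*0)/3 = -4/3 + (⅓)*0 = -4/3 + 0 = -4/3 ≈ -1.3333)
((5*5 + D)*(m + x(2)))*250 = ((5*5 - 4/3)*(3*√2 + (4 + 2)))*250 = ((25 - 4/3)*(3*√2 + 6))*250 = (71*(6 + 3*√2)/3)*250 = (142 + 71*√2)*250 = 35500 + 17750*√2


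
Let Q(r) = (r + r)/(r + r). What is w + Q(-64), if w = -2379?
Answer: -2378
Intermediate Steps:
Q(r) = 1 (Q(r) = (2*r)/((2*r)) = (2*r)*(1/(2*r)) = 1)
w + Q(-64) = -2379 + 1 = -2378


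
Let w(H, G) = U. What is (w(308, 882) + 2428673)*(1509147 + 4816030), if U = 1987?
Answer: 15374354726820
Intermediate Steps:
w(H, G) = 1987
(w(308, 882) + 2428673)*(1509147 + 4816030) = (1987 + 2428673)*(1509147 + 4816030) = 2430660*6325177 = 15374354726820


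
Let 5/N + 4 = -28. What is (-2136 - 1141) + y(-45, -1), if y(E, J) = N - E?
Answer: -103429/32 ≈ -3232.2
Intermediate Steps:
N = -5/32 (N = 5/(-4 - 28) = 5/(-32) = 5*(-1/32) = -5/32 ≈ -0.15625)
y(E, J) = -5/32 - E
(-2136 - 1141) + y(-45, -1) = (-2136 - 1141) + (-5/32 - 1*(-45)) = -3277 + (-5/32 + 45) = -3277 + 1435/32 = -103429/32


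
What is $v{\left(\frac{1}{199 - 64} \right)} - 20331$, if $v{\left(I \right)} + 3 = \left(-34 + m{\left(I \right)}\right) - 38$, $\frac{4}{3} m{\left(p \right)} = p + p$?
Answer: $- \frac{1836539}{90} \approx -20406.0$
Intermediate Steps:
$m{\left(p \right)} = \frac{3 p}{2}$ ($m{\left(p \right)} = \frac{3 \left(p + p\right)}{4} = \frac{3 \cdot 2 p}{4} = \frac{3 p}{2}$)
$v{\left(I \right)} = -75 + \frac{3 I}{2}$ ($v{\left(I \right)} = -3 + \left(\left(-34 + \frac{3 I}{2}\right) - 38\right) = -3 + \left(-72 + \frac{3 I}{2}\right) = -75 + \frac{3 I}{2}$)
$v{\left(\frac{1}{199 - 64} \right)} - 20331 = \left(-75 + \frac{3}{2 \left(199 - 64\right)}\right) - 20331 = \left(-75 + \frac{3}{2 \cdot 135}\right) - 20331 = \left(-75 + \frac{3}{2} \cdot \frac{1}{135}\right) - 20331 = \left(-75 + \frac{1}{90}\right) - 20331 = - \frac{6749}{90} - 20331 = - \frac{1836539}{90}$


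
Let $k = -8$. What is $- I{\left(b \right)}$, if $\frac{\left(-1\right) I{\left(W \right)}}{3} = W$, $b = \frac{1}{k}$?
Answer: $- \frac{3}{8} \approx -0.375$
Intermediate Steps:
$b = - \frac{1}{8}$ ($b = \frac{1}{-8} = - \frac{1}{8} \approx -0.125$)
$I{\left(W \right)} = - 3 W$
$- I{\left(b \right)} = - \frac{\left(-3\right) \left(-1\right)}{8} = \left(-1\right) \frac{3}{8} = - \frac{3}{8}$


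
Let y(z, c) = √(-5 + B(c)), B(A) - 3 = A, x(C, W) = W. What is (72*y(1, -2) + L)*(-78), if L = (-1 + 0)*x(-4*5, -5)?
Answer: -390 - 11232*I ≈ -390.0 - 11232.0*I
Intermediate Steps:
B(A) = 3 + A
y(z, c) = √(-2 + c) (y(z, c) = √(-5 + (3 + c)) = √(-2 + c))
L = 5 (L = (-1 + 0)*(-5) = -1*(-5) = 5)
(72*y(1, -2) + L)*(-78) = (72*√(-2 - 2) + 5)*(-78) = (72*√(-4) + 5)*(-78) = (72*(2*I) + 5)*(-78) = (144*I + 5)*(-78) = (5 + 144*I)*(-78) = -390 - 11232*I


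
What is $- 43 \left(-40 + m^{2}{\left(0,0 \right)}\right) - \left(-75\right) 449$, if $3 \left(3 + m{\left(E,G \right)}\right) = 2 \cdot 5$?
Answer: $\frac{318512}{9} \approx 35390.0$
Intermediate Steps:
$m{\left(E,G \right)} = \frac{1}{3}$ ($m{\left(E,G \right)} = -3 + \frac{2 \cdot 5}{3} = -3 + \frac{1}{3} \cdot 10 = -3 + \frac{10}{3} = \frac{1}{3}$)
$- 43 \left(-40 + m^{2}{\left(0,0 \right)}\right) - \left(-75\right) 449 = - 43 \left(-40 + \left(\frac{1}{3}\right)^{2}\right) - \left(-75\right) 449 = - 43 \left(-40 + \frac{1}{9}\right) - -33675 = \left(-43\right) \left(- \frac{359}{9}\right) + 33675 = \frac{15437}{9} + 33675 = \frac{318512}{9}$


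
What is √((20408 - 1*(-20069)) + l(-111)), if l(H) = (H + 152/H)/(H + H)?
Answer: √1994893414/222 ≈ 201.19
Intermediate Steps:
l(H) = (H + 152/H)/(2*H) (l(H) = (H + 152/H)/((2*H)) = (H + 152/H)*(1/(2*H)) = (H + 152/H)/(2*H))
√((20408 - 1*(-20069)) + l(-111)) = √((20408 - 1*(-20069)) + (½ + 76/(-111)²)) = √((20408 + 20069) + (½ + 76*(1/12321))) = √(40477 + (½ + 76/12321)) = √(40477 + 12473/24642) = √(997446707/24642) = √1994893414/222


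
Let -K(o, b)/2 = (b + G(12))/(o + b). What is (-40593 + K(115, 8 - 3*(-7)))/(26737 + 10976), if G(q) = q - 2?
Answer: -974245/905112 ≈ -1.0764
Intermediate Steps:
G(q) = -2 + q
K(o, b) = -2*(10 + b)/(b + o) (K(o, b) = -2*(b + (-2 + 12))/(o + b) = -2*(b + 10)/(b + o) = -2*(10 + b)/(b + o))
(-40593 + K(115, 8 - 3*(-7)))/(26737 + 10976) = (-40593 + 2*(-10 - (8 - 3*(-7)))/((8 - 3*(-7)) + 115))/(26737 + 10976) = (-40593 + 2*(-10 - (8 + 21))/((8 + 21) + 115))/37713 = (-40593 + 2*(-10 - 1*29)/(29 + 115))*(1/37713) = (-40593 + 2*(-10 - 29)/144)*(1/37713) = (-40593 + 2*(1/144)*(-39))*(1/37713) = (-40593 - 13/24)*(1/37713) = -974245/24*1/37713 = -974245/905112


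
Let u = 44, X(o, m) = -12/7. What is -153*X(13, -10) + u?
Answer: 2144/7 ≈ 306.29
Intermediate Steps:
X(o, m) = -12/7 (X(o, m) = -12*⅐ = -12/7)
-153*X(13, -10) + u = -153*(-12/7) + 44 = 1836/7 + 44 = 2144/7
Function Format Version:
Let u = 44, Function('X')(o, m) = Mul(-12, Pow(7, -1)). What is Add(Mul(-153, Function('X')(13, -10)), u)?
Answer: Rational(2144, 7) ≈ 306.29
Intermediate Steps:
Function('X')(o, m) = Rational(-12, 7) (Function('X')(o, m) = Mul(-12, Rational(1, 7)) = Rational(-12, 7))
Add(Mul(-153, Function('X')(13, -10)), u) = Add(Mul(-153, Rational(-12, 7)), 44) = Add(Rational(1836, 7), 44) = Rational(2144, 7)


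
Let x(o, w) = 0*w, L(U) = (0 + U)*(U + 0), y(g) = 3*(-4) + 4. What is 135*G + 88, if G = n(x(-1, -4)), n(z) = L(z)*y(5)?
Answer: 88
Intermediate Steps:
y(g) = -8 (y(g) = -12 + 4 = -8)
L(U) = U**2 (L(U) = U*U = U**2)
x(o, w) = 0
n(z) = -8*z**2 (n(z) = z**2*(-8) = -8*z**2)
G = 0 (G = -8*0**2 = -8*0 = 0)
135*G + 88 = 135*0 + 88 = 0 + 88 = 88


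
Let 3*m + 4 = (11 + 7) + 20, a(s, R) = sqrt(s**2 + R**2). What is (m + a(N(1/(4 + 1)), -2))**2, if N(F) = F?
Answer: 29809/225 + 68*sqrt(101)/15 ≈ 178.04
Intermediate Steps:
a(s, R) = sqrt(R**2 + s**2)
m = 34/3 (m = -4/3 + ((11 + 7) + 20)/3 = -4/3 + (18 + 20)/3 = -4/3 + (1/3)*38 = -4/3 + 38/3 = 34/3 ≈ 11.333)
(m + a(N(1/(4 + 1)), -2))**2 = (34/3 + sqrt((-2)**2 + (1/(4 + 1))**2))**2 = (34/3 + sqrt(4 + (1/5)**2))**2 = (34/3 + sqrt(4 + 1/25))**2 = (34/3 + sqrt(101/25))**2 = (34/3 + sqrt(101)/5)**2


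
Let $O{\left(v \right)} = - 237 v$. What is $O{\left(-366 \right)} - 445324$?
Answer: $-358582$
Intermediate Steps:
$O{\left(-366 \right)} - 445324 = \left(-237\right) \left(-366\right) - 445324 = 86742 - 445324 = -358582$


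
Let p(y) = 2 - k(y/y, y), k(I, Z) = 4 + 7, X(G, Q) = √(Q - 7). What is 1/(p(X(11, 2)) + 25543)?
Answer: 1/25534 ≈ 3.9163e-5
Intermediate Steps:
X(G, Q) = √(-7 + Q)
k(I, Z) = 11
p(y) = -9 (p(y) = 2 - 1*11 = 2 - 11 = -9)
1/(p(X(11, 2)) + 25543) = 1/(-9 + 25543) = 1/25534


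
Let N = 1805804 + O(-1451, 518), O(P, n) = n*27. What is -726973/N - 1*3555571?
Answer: -6470393277063/1819790 ≈ -3.5556e+6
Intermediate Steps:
O(P, n) = 27*n
N = 1819790 (N = 1805804 + 27*518 = 1805804 + 13986 = 1819790)
-726973/N - 1*3555571 = -726973/1819790 - 1*3555571 = -726973*1/1819790 - 3555571 = -726973/1819790 - 3555571 = -6470393277063/1819790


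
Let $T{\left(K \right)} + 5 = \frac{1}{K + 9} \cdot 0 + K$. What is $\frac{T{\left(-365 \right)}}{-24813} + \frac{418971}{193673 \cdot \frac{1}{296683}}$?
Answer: $\frac{3084295007296919}{4805608149} \approx 6.4181 \cdot 10^{5}$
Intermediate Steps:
$T{\left(K \right)} = -5 + K$ ($T{\left(K \right)} = -5 + \left(\frac{1}{K + 9} \cdot 0 + K\right) = -5 + \left(\frac{1}{9 + K} 0 + K\right) = -5 + \left(0 + K\right) = -5 + K$)
$\frac{T{\left(-365 \right)}}{-24813} + \frac{418971}{193673 \cdot \frac{1}{296683}} = \frac{-5 - 365}{-24813} + \frac{418971}{193673 \cdot \frac{1}{296683}} = \left(-370\right) \left(- \frac{1}{24813}\right) + \frac{418971}{193673 \cdot \frac{1}{296683}} = \frac{370}{24813} + \frac{418971}{\frac{193673}{296683}} = \frac{370}{24813} + 418971 \cdot \frac{296683}{193673} = \frac{370}{24813} + \frac{124301573193}{193673} = \frac{3084295007296919}{4805608149}$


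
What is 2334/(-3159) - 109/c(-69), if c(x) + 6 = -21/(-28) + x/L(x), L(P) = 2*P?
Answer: 444326/20007 ≈ 22.209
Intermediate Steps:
c(x) = -19/4 (c(x) = -6 + (-21/(-28) + x/((2*x))) = -6 + (-21*(-1/28) + x*(1/(2*x))) = -6 + (3/4 + 1/2) = -6 + 5/4 = -19/4)
2334/(-3159) - 109/c(-69) = 2334/(-3159) - 109/(-19/4) = 2334*(-1/3159) - 109*(-4/19) = -778/1053 + 436/19 = 444326/20007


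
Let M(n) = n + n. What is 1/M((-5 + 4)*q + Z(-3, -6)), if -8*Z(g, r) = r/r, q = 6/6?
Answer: -4/9 ≈ -0.44444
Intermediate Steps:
q = 1 (q = 6*(⅙) = 1)
Z(g, r) = -⅛ (Z(g, r) = -r/(8*r) = -⅛*1 = -⅛)
M(n) = 2*n
1/M((-5 + 4)*q + Z(-3, -6)) = 1/(2*((-5 + 4)*1 - ⅛)) = 1/(2*(-1*1 - ⅛)) = 1/(2*(-1 - ⅛)) = 1/(2*(-9/8)) = 1/(-9/4) = -4/9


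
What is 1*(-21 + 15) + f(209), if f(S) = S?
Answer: 203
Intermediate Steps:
1*(-21 + 15) + f(209) = 1*(-21 + 15) + 209 = 1*(-6) + 209 = -6 + 209 = 203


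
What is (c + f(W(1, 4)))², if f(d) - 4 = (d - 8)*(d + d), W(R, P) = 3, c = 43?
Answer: 289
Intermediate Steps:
f(d) = 4 + 2*d*(-8 + d) (f(d) = 4 + (d - 8)*(d + d) = 4 + (-8 + d)*(2*d) = 4 + 2*d*(-8 + d))
(c + f(W(1, 4)))² = (43 + (4 - 16*3 + 2*3²))² = (43 + (4 - 48 + 2*9))² = (43 + (4 - 48 + 18))² = (43 - 26)² = 17² = 289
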